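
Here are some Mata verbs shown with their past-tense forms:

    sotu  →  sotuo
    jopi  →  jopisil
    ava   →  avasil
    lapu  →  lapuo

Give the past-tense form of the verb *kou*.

kouo

The pattern is rounding harmony: -o when the last vowel of the stem is a rounded vowel (*sotu*, *lapu*); -sil when the last vowel of the stem is an unrounded vowel (*jopi*, *ava*).
The last vowel of *kou* is /u/, which is a rounded vowel, so the suffix is -o, giving *kouo*.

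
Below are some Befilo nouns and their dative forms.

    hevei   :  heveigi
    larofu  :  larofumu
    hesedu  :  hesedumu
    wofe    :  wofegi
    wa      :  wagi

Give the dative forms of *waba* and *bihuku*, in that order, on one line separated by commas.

Looking at the last vowel of each stem: -mu when the last vowel of the stem is a rounded vowel (*larofu*, *hesedu*); -gi when the last vowel of the stem is an unrounded vowel (*hevei*, *wofe*, *wa*).
*waba*: last vowel = /a/, an unrounded vowel → -gi → *wabagi*.
*bihuku*: last vowel = /u/, a rounded vowel → -mu → *bihukumu*.

wabagi, bihukumu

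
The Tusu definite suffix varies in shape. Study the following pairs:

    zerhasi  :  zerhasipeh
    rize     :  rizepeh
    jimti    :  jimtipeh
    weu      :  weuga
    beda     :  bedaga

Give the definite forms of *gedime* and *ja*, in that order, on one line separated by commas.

The suffix is conditioned by the last vowel: -peh when the last vowel of the stem is a front vowel (*zerhasi*, *rize*, *jimti*); -ga when the last vowel of the stem is a back vowel (*weu*, *beda*).
*gedime*: last vowel = /e/, a front vowel → -peh → *gedimepeh*.
*ja*: last vowel = /a/, a back vowel → -ga → *jaga*.

gedimepeh, jaga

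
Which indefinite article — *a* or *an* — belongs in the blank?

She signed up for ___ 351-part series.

The indefinite article is chosen by the initial *sound* of the following word, not its spelling.
The number *351* is spoken "three hundred …", beginning with /θriː/ — a consonant sound.
So the article is *a*: She signed up for a 351-part series.

a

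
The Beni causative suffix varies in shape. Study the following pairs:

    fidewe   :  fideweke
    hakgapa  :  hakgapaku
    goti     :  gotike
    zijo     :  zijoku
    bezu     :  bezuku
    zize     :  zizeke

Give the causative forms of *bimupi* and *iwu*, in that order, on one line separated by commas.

bimupike, iwuku

The alternation tracks the last vowel of the stem — -ke when the last vowel of the stem is a front vowel (*fidewe*, *goti*, *zize*); -ku when the last vowel of the stem is a back vowel (*hakgapa*, *zijo*, *bezu*).
*bimupi* — last vowel /i/ (a front vowel) → -ke → *bimupike*.
*iwu*: last vowel = /u/, a back vowel → -ku → *iwuku*.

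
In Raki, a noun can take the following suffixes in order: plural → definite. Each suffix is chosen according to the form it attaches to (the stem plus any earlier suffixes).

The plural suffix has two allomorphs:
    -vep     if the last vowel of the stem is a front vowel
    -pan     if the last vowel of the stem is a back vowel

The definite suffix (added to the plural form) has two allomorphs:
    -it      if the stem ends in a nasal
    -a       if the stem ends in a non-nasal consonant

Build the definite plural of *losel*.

loselvepa

*losel* — last vowel /e/ (a front vowel) → -vep → *loselvep*.
The final consonant of the plural form *loselvep* is /p/, which is non-nasal, so the definite suffix is -a, giving *loselvepa*.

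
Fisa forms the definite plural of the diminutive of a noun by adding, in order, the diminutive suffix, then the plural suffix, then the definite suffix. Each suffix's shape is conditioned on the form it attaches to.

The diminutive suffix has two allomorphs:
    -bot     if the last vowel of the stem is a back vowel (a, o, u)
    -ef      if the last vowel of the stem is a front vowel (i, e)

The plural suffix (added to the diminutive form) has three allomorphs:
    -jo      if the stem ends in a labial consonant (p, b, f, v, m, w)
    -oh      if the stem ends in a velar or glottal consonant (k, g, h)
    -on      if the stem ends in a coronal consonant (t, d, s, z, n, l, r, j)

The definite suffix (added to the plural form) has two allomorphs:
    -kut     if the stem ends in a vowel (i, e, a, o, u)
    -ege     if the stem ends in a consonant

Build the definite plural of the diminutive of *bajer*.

The last vowel of *bajer* is /e/, which is a front vowel, so the diminutive suffix is -ef, giving *bajeref*.
The final consonant of the diminutive form *bajeref* is /f/, which is labial, so the plural suffix is -jo, giving *bajerefjo*.
Since the final sound of the plural form *bajerefjo* is /o/ (a vowel), it takes -kut, giving *bajerefjokut*.

bajerefjokut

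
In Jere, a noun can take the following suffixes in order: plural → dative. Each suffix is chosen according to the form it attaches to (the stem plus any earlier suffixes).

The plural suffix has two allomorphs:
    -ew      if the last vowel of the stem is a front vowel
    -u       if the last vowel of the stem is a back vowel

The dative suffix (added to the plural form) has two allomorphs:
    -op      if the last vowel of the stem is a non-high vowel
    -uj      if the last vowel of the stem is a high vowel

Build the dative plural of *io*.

iouuj

*io* — last vowel /o/ (a back vowel) → -u → *iou*.
The plural form *iou* — last vowel /u/ (a high vowel) → -uj → *iouuj*.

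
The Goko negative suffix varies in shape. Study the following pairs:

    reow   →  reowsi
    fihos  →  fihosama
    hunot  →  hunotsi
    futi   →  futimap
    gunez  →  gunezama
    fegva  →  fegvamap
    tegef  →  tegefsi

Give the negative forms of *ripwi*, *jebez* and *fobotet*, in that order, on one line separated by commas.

ripwimap, jebezama, fobotetsi

The suffix is conditioned by the final sound: -ama when the stem ends in a sibilant (*fihos*, *gunez*); -si when the stem ends in a non-sibilant consonant (*reow*, *hunot*, *tegef*); -map when the stem ends in a vowel (*futi*, *fegva*).
*ripwi* — final sound /i/ (a vowel) → -map → *ripwimap*.
Since the final sound of *jebez* is /z/ (a sibilant), it takes -ama, giving *jebezama*.
*fobotet*: final sound = /t/, a non-sibilant consonant → -si → *fobotetsi*.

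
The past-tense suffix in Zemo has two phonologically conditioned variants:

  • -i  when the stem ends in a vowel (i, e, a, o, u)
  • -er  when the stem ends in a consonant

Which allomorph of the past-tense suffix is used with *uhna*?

-i

*uhna*: final sound = /a/, a vowel → -i.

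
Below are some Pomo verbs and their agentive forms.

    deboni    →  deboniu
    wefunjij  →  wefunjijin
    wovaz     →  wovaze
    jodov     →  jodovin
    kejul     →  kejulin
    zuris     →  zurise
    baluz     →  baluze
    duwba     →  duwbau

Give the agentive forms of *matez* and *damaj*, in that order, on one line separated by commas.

mateze, damajin

The pattern is sibilance of the final sound: -e when the stem ends in a sibilant (*wovaz*, *zuris*, *baluz*); -in when the stem ends in a non-sibilant consonant (*wefunjij*, *jodov*, *kejul*); -u when the stem ends in a vowel (*deboni*, *duwba*).
The final sound of *matez* is /z/, which is a sibilant, so the suffix is -e, giving *mateze*.
The final sound of *damaj* is /j/, which is a non-sibilant consonant, so the suffix is -in, giving *damajin*.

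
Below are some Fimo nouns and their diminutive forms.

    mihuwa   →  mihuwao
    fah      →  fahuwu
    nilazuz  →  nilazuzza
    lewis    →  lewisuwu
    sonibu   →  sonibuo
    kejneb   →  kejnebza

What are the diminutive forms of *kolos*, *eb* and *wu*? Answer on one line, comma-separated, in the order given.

kolosuwu, ebza, wuo

The suffix is conditioned by the final sound: -uwu when the stem ends in a voiceless consonant (*fah*, *lewis*); -za when the stem ends in a voiced consonant (*nilazuz*, *kejneb*); -o when the stem ends in a vowel (*mihuwa*, *sonibu*).
Since the final sound of *kolos* is /s/ (a voiceless consonant), it takes -uwu, giving *kolosuwu*.
Since the final sound of *eb* is /b/ (a voiced consonant), it takes -za, giving *ebza*.
The final sound of *wu* is /u/, which is a vowel, so the suffix is -o, giving *wuo*.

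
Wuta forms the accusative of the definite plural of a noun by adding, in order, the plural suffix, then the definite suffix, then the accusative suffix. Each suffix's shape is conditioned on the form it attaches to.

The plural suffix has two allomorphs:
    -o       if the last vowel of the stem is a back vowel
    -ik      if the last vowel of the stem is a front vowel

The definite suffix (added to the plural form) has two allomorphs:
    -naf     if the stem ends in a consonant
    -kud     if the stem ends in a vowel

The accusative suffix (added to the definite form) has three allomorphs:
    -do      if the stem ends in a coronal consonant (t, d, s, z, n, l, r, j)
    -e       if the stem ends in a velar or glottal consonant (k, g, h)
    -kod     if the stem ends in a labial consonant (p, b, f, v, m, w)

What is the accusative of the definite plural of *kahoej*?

Since the last vowel of *kahoej* is /e/ (a front vowel), it takes -ik, giving *kahoejik*.
The final sound of the plural form *kahoejik* is /k/, which is a consonant, so the definite suffix is -naf, giving *kahoejiknaf*.
The definite form *kahoejiknaf* — final consonant /f/ (labial) → -kod → *kahoejiknafkod*.

kahoejiknafkod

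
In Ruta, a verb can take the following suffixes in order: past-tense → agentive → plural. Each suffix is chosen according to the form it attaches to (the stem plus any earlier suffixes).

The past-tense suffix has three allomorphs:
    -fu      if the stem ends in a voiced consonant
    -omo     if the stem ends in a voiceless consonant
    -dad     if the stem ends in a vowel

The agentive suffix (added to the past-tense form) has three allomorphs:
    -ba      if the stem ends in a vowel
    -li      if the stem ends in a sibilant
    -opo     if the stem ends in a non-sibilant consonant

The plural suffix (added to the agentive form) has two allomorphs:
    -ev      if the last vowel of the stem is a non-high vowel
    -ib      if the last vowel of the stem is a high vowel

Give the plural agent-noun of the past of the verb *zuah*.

zuahomobaev

*zuah*: final sound = /h/, a voiceless consonant → -omo → *zuahomo*.
The final sound of the past-tense form *zuahomo* is /o/, which is a vowel, so the agentive suffix is -ba, giving *zuahomoba*.
The agentive form *zuahomoba*: last vowel = /a/, a non-high vowel → -ev → *zuahomobaev*.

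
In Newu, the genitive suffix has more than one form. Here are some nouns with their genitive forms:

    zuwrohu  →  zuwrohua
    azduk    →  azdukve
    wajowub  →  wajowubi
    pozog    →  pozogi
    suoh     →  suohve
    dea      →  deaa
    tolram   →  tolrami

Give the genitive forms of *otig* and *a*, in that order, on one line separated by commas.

otigi, aa

The alternation tracks the final sound of the stem — -ve when the stem ends in a voiceless consonant (*azduk*, *suoh*); -i when the stem ends in a voiced consonant (*wajowub*, *pozog*, *tolram*); -a when the stem ends in a vowel (*zuwrohu*, *dea*).
The final sound of *otig* is /g/, which is a voiced consonant, so the suffix is -i, giving *otigi*.
Since the final sound of *a* is /a/ (a vowel), it takes -a, giving *aa*.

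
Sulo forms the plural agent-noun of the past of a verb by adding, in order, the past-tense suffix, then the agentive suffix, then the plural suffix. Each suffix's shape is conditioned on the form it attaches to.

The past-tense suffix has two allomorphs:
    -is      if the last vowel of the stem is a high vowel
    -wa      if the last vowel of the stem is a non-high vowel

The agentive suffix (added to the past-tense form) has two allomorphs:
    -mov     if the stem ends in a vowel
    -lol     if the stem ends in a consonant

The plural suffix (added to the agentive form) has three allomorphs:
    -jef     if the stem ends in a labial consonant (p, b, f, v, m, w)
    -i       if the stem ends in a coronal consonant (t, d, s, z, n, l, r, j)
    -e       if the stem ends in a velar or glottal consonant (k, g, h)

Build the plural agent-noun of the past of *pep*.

pepwamovjef

*pep* — last vowel /e/ (a non-high vowel) → -wa → *pepwa*.
The past-tense form *pepwa*: final sound = /a/, a vowel → -mov → *pepwamov*.
The agentive form *pepwamov*: final consonant = /v/, labial → -jef → *pepwamovjef*.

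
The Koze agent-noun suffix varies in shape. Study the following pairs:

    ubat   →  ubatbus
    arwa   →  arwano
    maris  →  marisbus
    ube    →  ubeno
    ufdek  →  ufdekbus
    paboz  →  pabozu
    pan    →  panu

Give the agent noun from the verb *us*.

usbus

The pattern is voicing of the final sound: -bus when the stem ends in a voiceless consonant (*ubat*, *maris*, *ufdek*); -u when the stem ends in a voiced consonant (*paboz*, *pan*); -no when the stem ends in a vowel (*arwa*, *ube*).
The final sound of *us* is /s/, which is a voiceless consonant, so the suffix is -bus, giving *usbus*.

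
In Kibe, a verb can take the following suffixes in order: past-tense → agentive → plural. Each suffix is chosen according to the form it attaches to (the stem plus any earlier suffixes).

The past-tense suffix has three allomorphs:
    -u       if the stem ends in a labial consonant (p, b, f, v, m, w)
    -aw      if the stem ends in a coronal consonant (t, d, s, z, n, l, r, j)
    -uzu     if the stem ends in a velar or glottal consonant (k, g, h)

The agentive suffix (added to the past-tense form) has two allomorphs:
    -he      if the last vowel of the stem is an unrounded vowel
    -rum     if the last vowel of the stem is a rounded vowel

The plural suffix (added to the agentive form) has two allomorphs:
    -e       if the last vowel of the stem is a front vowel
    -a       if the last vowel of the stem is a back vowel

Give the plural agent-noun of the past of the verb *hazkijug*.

hazkijuguzuruma

Since the final consonant of *hazkijug* is /g/ (velar/glottal), it takes -uzu, giving *hazkijuguzu*.
The past-tense form *hazkijuguzu* — last vowel /u/ (a rounded vowel) → -rum → *hazkijuguzurum*.
The agentive form *hazkijuguzurum*: last vowel = /u/, a back vowel → -a → *hazkijuguzuruma*.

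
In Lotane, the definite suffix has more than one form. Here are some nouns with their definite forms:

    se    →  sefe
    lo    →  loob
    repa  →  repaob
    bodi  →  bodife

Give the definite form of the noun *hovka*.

The suffix is conditioned by the last vowel: -fe when the last vowel of the stem is a front vowel (*se*, *bodi*); -ob when the last vowel of the stem is a back vowel (*lo*, *repa*).
Since the last vowel of *hovka* is /a/ (a back vowel), it takes -ob, giving *hovkaob*.

hovkaob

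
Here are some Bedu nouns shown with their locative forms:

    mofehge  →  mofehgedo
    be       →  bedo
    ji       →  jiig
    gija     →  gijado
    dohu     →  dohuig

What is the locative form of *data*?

Looking at the last vowel of each stem: -ig when the last vowel of the stem is a high vowel (*ji*, *dohu*); -do when the last vowel of the stem is a non-high vowel (*mofehge*, *be*, *gija*).
*data*: last vowel = /a/, a non-high vowel → -do → *datado*.

datado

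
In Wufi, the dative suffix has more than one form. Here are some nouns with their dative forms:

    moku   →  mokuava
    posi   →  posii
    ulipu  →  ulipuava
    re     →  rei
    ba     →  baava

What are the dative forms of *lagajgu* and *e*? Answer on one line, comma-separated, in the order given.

The suffix is conditioned by the last vowel: -i when the last vowel of the stem is a front vowel (*posi*, *re*); -ava when the last vowel of the stem is a back vowel (*moku*, *ulipu*, *ba*).
*lagajgu*: last vowel = /u/, a back vowel → -ava → *lagajguava*.
*e*: last vowel = /e/, a front vowel → -i → *ei*.

lagajguava, ei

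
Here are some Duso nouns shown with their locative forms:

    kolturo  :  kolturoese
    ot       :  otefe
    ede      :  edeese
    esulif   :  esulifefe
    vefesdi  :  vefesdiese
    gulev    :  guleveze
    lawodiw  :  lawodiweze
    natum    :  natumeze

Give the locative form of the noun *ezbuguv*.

Looking at the final sound of each stem: -efe when the stem ends in a voiceless consonant (*ot*, *esulif*); -eze when the stem ends in a voiced consonant (*gulev*, *lawodiw*, *natum*); -ese when the stem ends in a vowel (*kolturo*, *ede*, *vefesdi*).
The final sound of *ezbuguv* is /v/, which is a voiced consonant, so the suffix is -eze, giving *ezbuguveze*.

ezbuguveze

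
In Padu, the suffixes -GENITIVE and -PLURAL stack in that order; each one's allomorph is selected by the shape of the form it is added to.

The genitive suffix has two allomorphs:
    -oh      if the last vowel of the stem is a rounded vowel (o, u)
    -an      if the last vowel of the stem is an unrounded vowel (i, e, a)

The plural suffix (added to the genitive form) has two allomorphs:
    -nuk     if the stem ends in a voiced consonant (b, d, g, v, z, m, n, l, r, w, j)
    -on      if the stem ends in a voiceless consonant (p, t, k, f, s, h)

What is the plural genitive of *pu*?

Since the last vowel of *pu* is /u/ (a rounded vowel), it takes -oh, giving *puoh*.
Since the final consonant of the genitive form *puoh* is /h/ (voiceless), it takes -on, giving *puohon*.

puohon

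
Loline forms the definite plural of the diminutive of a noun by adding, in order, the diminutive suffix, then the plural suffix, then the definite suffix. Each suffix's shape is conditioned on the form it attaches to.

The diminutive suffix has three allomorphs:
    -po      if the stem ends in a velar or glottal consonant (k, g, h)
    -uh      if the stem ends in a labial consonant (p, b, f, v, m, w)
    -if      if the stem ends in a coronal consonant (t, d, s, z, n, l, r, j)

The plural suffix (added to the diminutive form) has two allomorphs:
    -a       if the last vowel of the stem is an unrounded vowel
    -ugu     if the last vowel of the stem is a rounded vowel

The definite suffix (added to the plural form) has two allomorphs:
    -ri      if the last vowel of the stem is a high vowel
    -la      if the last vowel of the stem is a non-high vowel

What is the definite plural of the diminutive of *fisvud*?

The final consonant of *fisvud* is /d/, which is coronal, so the diminutive suffix is -if, giving *fisvudif*.
The last vowel of the diminutive form *fisvudif* is /i/, which is an unrounded vowel, so the plural suffix is -a, giving *fisvudifa*.
The plural form *fisvudifa* — last vowel /a/ (a non-high vowel) → -la → *fisvudifala*.

fisvudifala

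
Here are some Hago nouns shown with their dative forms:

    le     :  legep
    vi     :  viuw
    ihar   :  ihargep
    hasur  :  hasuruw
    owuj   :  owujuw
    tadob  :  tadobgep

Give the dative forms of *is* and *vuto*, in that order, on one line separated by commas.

isuw, vutogep

The alternation tracks the last vowel of the stem — -uw when the last vowel of the stem is a high vowel (*vi*, *hasur*, *owuj*); -gep when the last vowel of the stem is a non-high vowel (*le*, *ihar*, *tadob*).
*is*: last vowel = /i/, a high vowel → -uw → *isuw*.
*vuto* — last vowel /o/ (a non-high vowel) → -gep → *vutogep*.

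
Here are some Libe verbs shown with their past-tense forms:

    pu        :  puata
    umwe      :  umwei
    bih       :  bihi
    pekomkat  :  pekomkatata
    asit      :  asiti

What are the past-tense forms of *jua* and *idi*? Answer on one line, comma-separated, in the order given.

The pattern is front/back vowel harmony: -i when the last vowel of the stem is a front vowel (*umwe*, *bih*, *asit*); -ata when the last vowel of the stem is a back vowel (*pu*, *pekomkat*).
*jua*: last vowel = /a/, a back vowel → -ata → *juaata*.
*idi*: last vowel = /i/, a front vowel → -i → *idii*.

juaata, idii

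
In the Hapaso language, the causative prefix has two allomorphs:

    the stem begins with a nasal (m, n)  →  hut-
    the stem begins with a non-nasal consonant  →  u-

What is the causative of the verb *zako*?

uzako

The first consonant of *zako* is /z/, which is non-nasal, so the prefix is u-, giving *uzako*.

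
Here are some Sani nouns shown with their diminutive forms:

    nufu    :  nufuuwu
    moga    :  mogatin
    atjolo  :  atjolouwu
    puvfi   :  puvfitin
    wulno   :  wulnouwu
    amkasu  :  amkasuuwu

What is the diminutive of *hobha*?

The pattern is rounding harmony: -uwu when the last vowel of the stem is a rounded vowel (*nufu*, *atjolo*, *wulno*, *amkasu*); -tin when the last vowel of the stem is an unrounded vowel (*moga*, *puvfi*).
*hobha*: last vowel = /a/, an unrounded vowel → -tin → *hobhatin*.

hobhatin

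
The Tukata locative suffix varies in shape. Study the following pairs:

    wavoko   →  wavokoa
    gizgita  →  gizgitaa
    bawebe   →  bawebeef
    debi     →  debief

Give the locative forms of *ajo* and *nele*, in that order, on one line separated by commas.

The alternation tracks the last vowel of the stem — -ef when the last vowel of the stem is a front vowel (*bawebe*, *debi*); -a when the last vowel of the stem is a back vowel (*wavoko*, *gizgita*).
*ajo* — last vowel /o/ (a back vowel) → -a → *ajoa*.
Since the last vowel of *nele* is /e/ (a front vowel), it takes -ef, giving *neleef*.

ajoa, neleef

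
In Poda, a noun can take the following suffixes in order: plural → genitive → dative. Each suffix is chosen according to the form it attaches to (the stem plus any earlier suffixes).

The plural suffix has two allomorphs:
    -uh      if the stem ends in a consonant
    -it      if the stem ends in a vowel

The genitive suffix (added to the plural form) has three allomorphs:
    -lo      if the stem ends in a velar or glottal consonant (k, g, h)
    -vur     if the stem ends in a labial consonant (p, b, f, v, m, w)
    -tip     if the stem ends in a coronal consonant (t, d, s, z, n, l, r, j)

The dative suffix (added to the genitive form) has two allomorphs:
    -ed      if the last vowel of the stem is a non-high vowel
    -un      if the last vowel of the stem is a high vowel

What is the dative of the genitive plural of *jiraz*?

jirazuhloed

*jiraz*: final sound = /z/, a consonant → -uh → *jirazuh*.
The plural form *jirazuh*: final consonant = /h/, velar/glottal → -lo → *jirazuhlo*.
The last vowel of the genitive form *jirazuhlo* is /o/, which is a non-high vowel, so the dative suffix is -ed, giving *jirazuhloed*.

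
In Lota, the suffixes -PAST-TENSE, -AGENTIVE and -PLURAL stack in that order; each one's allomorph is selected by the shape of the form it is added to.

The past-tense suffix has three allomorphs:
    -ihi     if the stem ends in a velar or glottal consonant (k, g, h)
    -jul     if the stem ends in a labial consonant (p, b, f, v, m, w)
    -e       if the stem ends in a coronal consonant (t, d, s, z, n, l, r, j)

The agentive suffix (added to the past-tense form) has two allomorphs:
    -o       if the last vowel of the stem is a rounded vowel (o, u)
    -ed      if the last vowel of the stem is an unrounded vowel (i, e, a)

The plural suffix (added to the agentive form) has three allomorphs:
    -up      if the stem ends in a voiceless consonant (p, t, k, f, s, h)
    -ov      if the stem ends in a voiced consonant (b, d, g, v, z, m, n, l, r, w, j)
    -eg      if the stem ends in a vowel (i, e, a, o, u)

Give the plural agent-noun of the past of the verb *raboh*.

Since the final consonant of *raboh* is /h/ (velar/glottal), it takes -ihi, giving *rabohihi*.
The past-tense form *rabohihi*: last vowel = /i/, an unrounded vowel → -ed → *rabohihied*.
The final sound of the agentive form *rabohihied* is /d/, which is a voiced consonant, so the plural suffix is -ov, giving *rabohihiedov*.

rabohihiedov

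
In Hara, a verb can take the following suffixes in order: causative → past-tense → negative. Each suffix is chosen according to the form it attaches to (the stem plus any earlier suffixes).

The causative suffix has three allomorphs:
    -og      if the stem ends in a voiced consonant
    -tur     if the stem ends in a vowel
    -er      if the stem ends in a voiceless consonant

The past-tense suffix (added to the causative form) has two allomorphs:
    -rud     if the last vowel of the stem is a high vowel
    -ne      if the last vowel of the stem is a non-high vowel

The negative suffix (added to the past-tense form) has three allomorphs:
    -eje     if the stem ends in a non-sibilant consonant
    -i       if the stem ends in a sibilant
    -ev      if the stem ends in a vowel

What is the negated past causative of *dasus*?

dasuserneev

Since the final sound of *dasus* is /s/ (a voiceless consonant), it takes -er, giving *dasuser*.
The last vowel of the causative form *dasuser* is /e/, which is a non-high vowel, so the past-tense suffix is -ne, giving *dasuserne*.
The past-tense form *dasuserne*: final sound = /e/, a vowel → -ev → *dasuserneev*.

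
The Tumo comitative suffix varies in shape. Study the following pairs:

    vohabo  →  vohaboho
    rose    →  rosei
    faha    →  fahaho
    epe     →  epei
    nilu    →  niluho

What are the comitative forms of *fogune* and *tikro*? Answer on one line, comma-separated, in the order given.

fogunei, tikroho

The suffix is conditioned by the last vowel: -i when the last vowel of the stem is a front vowel (*rose*, *epe*); -ho when the last vowel of the stem is a back vowel (*vohabo*, *faha*, *nilu*).
The last vowel of *fogune* is /e/, which is a front vowel, so the suffix is -i, giving *fogunei*.
Since the last vowel of *tikro* is /o/ (a back vowel), it takes -ho, giving *tikroho*.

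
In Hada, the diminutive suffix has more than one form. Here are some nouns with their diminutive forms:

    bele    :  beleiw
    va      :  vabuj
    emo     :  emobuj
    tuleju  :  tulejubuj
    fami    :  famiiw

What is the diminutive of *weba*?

webabuj

Looking at the last vowel of each stem: -iw when the last vowel of the stem is a front vowel (*bele*, *fami*); -buj when the last vowel of the stem is a back vowel (*va*, *emo*, *tuleju*).
The last vowel of *weba* is /a/, which is a back vowel, so the suffix is -buj, giving *webabuj*.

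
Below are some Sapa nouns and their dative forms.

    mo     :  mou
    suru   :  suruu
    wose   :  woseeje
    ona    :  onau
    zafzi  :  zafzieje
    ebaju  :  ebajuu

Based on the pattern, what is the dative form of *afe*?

The suffix is conditioned by the last vowel: -eje when the last vowel of the stem is a front vowel (*wose*, *zafzi*); -u when the last vowel of the stem is a back vowel (*mo*, *suru*, *ona*, *ebaju*).
*afe* — last vowel /e/ (a front vowel) → -eje → *afeeje*.

afeeje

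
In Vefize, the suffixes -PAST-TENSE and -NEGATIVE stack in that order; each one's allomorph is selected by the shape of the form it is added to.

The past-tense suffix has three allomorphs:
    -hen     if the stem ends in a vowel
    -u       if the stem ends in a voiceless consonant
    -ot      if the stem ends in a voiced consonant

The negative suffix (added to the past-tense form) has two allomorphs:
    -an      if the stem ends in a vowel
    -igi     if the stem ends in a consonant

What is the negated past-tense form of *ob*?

obotigi

Since the final sound of *ob* is /b/ (a voiced consonant), it takes -ot, giving *obot*.
The final sound of the past-tense form *obot* is /t/, which is a consonant, so the negative suffix is -igi, giving *obotigi*.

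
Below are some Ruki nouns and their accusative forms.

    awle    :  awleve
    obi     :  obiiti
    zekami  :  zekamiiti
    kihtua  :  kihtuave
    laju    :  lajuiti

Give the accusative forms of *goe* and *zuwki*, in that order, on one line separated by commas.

goeve, zuwkiiti

The suffix is conditioned by the last vowel: -iti when the last vowel of the stem is a high vowel (*obi*, *zekami*, *laju*); -ve when the last vowel of the stem is a non-high vowel (*awle*, *kihtua*).
*goe*: last vowel = /e/, a non-high vowel → -ve → *goeve*.
The last vowel of *zuwki* is /i/, which is a high vowel, so the suffix is -iti, giving *zuwkiiti*.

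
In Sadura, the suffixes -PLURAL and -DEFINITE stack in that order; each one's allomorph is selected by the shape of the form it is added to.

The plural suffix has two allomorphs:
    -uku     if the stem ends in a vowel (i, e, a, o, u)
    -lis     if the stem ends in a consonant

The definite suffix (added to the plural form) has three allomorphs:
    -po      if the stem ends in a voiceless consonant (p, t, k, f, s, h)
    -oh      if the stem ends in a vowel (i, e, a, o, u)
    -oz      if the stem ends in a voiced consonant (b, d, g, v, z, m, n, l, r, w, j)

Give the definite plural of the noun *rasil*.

rasillispo

The final sound of *rasil* is /l/, which is a consonant, so the plural suffix is -lis, giving *rasillis*.
The final sound of the plural form *rasillis* is /s/, which is a voiceless consonant, so the definite suffix is -po, giving *rasillispo*.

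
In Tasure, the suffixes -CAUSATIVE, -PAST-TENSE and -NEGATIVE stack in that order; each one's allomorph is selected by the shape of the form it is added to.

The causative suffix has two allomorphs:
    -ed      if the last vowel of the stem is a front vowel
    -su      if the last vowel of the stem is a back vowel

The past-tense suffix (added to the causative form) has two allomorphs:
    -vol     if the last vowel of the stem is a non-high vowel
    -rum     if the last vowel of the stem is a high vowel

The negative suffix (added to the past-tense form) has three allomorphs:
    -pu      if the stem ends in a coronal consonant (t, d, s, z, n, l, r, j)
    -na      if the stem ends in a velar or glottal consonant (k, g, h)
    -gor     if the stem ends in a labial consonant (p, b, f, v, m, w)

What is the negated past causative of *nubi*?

nubiedvolpu

Since the last vowel of *nubi* is /i/ (a front vowel), it takes -ed, giving *nubied*.
The causative form *nubied* — last vowel /e/ (a non-high vowel) → -vol → *nubiedvol*.
The past-tense form *nubiedvol*: final consonant = /l/, coronal → -pu → *nubiedvolpu*.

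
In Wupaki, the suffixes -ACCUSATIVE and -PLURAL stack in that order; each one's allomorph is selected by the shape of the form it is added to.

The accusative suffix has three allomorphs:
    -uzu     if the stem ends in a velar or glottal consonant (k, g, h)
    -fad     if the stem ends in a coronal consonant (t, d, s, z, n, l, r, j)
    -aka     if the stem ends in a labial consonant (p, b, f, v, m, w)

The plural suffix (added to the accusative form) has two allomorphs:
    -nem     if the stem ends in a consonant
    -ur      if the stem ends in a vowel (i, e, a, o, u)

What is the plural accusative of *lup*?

*lup* — final consonant /p/ (labial) → -aka → *lupaka*.
Since the final sound of the accusative form *lupaka* is /a/ (a vowel), it takes -ur, giving *lupakaur*.

lupakaur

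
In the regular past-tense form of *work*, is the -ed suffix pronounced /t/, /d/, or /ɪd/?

The stem *work* ends in a voiceless consonant other than /t/.
The -ed suffix is realized as /ɪd/ after /t, d/; as /t/ after other voiceless consonants; and as /d/ after other voiced sounds.
So -ed on *work* is pronounced /t/.

/t/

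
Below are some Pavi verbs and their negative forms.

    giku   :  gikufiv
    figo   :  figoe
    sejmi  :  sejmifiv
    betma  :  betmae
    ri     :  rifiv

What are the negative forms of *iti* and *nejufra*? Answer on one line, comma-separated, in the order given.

The suffix is conditioned by the last vowel: -fiv when the last vowel of the stem is a high vowel (*giku*, *sejmi*, *ri*); -e when the last vowel of the stem is a non-high vowel (*figo*, *betma*).
*iti*: last vowel = /i/, a high vowel → -fiv → *itifiv*.
*nejufra*: last vowel = /a/, a non-high vowel → -e → *nejufrae*.

itifiv, nejufrae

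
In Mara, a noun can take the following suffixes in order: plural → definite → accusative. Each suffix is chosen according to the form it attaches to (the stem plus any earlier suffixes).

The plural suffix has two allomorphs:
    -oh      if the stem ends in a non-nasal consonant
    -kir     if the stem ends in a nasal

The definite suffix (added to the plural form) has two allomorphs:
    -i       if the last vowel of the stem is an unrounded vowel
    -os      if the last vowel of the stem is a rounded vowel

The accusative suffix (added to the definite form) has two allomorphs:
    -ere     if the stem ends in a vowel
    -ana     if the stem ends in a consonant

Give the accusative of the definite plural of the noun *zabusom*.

*zabusom*: final consonant = /m/, a nasal → -kir → *zabusomkir*.
Since the last vowel of the plural form *zabusomkir* is /i/ (an unrounded vowel), it takes -i, giving *zabusomkiri*.
The definite form *zabusomkiri* — final sound /i/ (a vowel) → -ere → *zabusomkiriere*.

zabusomkiriere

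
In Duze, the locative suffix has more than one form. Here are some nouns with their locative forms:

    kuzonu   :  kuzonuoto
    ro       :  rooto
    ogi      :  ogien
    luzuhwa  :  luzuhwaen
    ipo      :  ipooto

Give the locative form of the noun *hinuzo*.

The suffix is conditioned by the last vowel: -oto when the last vowel of the stem is a rounded vowel (*kuzonu*, *ro*, *ipo*); -en when the last vowel of the stem is an unrounded vowel (*ogi*, *luzuhwa*).
Since the last vowel of *hinuzo* is /o/ (a rounded vowel), it takes -oto, giving *hinuzooto*.

hinuzooto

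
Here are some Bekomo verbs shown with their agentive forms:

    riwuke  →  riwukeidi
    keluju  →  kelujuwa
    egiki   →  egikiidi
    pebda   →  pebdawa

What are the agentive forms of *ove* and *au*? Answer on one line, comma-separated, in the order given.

The alternation tracks the last vowel of the stem — -idi when the last vowel of the stem is a front vowel (*riwuke*, *egiki*); -wa when the last vowel of the stem is a back vowel (*keluju*, *pebda*).
The last vowel of *ove* is /e/, which is a front vowel, so the suffix is -idi, giving *oveidi*.
Since the last vowel of *au* is /u/ (a back vowel), it takes -wa, giving *auwa*.

oveidi, auwa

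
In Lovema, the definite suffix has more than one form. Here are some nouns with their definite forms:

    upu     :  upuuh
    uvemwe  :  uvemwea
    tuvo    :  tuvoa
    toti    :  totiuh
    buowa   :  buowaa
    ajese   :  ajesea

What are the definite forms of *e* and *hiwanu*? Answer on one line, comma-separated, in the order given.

Looking at the last vowel of each stem: -uh when the last vowel of the stem is a high vowel (*upu*, *toti*); -a when the last vowel of the stem is a non-high vowel (*uvemwe*, *tuvo*, *buowa*, *ajese*).
*e* — last vowel /e/ (a non-high vowel) → -a → *ea*.
*hiwanu*: last vowel = /u/, a high vowel → -uh → *hiwanuuh*.

ea, hiwanuuh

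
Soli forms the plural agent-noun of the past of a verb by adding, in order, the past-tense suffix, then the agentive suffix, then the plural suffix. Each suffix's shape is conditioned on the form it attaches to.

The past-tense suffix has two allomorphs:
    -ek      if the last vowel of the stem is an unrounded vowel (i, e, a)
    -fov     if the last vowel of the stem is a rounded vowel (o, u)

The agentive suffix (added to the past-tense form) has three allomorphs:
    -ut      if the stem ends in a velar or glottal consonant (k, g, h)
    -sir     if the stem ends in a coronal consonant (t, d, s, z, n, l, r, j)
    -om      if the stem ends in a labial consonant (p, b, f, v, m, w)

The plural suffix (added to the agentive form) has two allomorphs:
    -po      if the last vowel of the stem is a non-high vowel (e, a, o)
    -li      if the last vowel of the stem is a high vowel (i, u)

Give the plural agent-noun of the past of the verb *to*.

*to* — last vowel /o/ (a rounded vowel) → -fov → *tofov*.
Since the final consonant of the past-tense form *tofov* is /v/ (labial), it takes -om, giving *tofovom*.
Since the last vowel of the agentive form *tofovom* is /o/ (a non-high vowel), it takes -po, giving *tofovompo*.

tofovompo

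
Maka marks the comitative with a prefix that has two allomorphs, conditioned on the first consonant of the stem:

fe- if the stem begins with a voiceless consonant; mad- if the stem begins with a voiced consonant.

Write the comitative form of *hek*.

fehek

*hek* — first consonant /h/ (voiceless) → fe- → *fehek*.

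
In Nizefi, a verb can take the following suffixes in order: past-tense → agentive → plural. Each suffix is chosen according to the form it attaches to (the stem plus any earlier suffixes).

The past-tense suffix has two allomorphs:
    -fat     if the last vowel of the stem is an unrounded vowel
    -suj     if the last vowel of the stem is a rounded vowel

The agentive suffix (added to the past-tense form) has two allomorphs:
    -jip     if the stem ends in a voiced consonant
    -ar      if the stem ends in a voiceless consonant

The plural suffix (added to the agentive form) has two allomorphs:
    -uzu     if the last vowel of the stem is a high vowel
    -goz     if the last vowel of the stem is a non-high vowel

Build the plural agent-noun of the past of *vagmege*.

*vagmege*: last vowel = /e/, an unrounded vowel → -fat → *vagmegefat*.
The past-tense form *vagmegefat* — final consonant /t/ (voiceless) → -ar → *vagmegefatar*.
The agentive form *vagmegefatar*: last vowel = /a/, a non-high vowel → -goz → *vagmegefatargoz*.

vagmegefatargoz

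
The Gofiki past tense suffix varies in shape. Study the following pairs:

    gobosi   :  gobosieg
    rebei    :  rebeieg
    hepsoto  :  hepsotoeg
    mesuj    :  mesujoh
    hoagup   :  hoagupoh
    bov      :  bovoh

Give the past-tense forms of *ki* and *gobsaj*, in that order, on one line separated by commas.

The suffix is conditioned by the final sound: -oh when the stem ends in a consonant (*mesuj*, *hoagup*, *bov*); -eg when the stem ends in a vowel (*gobosi*, *rebei*, *hepsoto*).
Since the final sound of *ki* is /i/ (a vowel), it takes -eg, giving *kieg*.
*gobsaj* — final sound /j/ (a consonant) → -oh → *gobsajoh*.

kieg, gobsajoh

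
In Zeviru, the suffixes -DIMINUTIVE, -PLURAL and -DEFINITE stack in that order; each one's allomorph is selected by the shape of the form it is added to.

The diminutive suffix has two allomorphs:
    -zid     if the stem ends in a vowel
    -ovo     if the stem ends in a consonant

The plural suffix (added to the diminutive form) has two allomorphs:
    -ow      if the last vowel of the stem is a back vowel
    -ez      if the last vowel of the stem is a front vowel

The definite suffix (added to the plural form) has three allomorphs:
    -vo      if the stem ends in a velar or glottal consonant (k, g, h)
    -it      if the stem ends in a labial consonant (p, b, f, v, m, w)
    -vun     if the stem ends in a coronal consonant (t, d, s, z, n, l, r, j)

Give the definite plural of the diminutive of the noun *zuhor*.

zuhorovoowit

The final sound of *zuhor* is /r/, which is a consonant, so the diminutive suffix is -ovo, giving *zuhorovo*.
The diminutive form *zuhorovo*: last vowel = /o/, a back vowel → -ow → *zuhorovoow*.
Since the final consonant of the plural form *zuhorovoow* is /w/ (labial), it takes -it, giving *zuhorovoowit*.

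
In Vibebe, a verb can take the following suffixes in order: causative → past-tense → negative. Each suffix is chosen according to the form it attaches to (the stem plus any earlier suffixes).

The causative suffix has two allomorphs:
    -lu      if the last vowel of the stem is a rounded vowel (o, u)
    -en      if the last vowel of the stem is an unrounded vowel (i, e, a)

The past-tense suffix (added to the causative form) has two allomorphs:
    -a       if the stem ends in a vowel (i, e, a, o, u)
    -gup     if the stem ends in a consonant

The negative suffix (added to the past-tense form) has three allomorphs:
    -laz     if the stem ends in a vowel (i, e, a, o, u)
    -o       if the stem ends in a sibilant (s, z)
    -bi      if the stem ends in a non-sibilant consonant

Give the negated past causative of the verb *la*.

laengupbi

*la*: last vowel = /a/, an unrounded vowel → -en → *laen*.
The causative form *laen* — final sound /n/ (a consonant) → -gup → *laengup*.
The past-tense form *laengup* — final sound /p/ (a non-sibilant consonant) → -bi → *laengupbi*.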